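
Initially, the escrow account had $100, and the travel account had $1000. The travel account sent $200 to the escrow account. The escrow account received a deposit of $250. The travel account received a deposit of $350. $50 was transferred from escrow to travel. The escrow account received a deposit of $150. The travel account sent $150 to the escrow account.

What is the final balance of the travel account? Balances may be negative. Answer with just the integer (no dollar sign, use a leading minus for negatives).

Tracking account balances step by step:
Start: escrow=100, travel=1000
Event 1 (transfer 200 travel -> escrow): travel: 1000 - 200 = 800, escrow: 100 + 200 = 300. Balances: escrow=300, travel=800
Event 2 (deposit 250 to escrow): escrow: 300 + 250 = 550. Balances: escrow=550, travel=800
Event 3 (deposit 350 to travel): travel: 800 + 350 = 1150. Balances: escrow=550, travel=1150
Event 4 (transfer 50 escrow -> travel): escrow: 550 - 50 = 500, travel: 1150 + 50 = 1200. Balances: escrow=500, travel=1200
Event 5 (deposit 150 to escrow): escrow: 500 + 150 = 650. Balances: escrow=650, travel=1200
Event 6 (transfer 150 travel -> escrow): travel: 1200 - 150 = 1050, escrow: 650 + 150 = 800. Balances: escrow=800, travel=1050

Final balance of travel: 1050

Answer: 1050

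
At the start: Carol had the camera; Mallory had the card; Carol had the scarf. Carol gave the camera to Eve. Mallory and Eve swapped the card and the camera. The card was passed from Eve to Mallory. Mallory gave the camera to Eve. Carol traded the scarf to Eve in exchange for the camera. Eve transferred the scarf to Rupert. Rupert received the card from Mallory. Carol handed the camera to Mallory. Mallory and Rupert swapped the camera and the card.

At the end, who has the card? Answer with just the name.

Answer: Mallory

Derivation:
Tracking all object holders:
Start: camera:Carol, card:Mallory, scarf:Carol
Event 1 (give camera: Carol -> Eve). State: camera:Eve, card:Mallory, scarf:Carol
Event 2 (swap card<->camera: now card:Eve, camera:Mallory). State: camera:Mallory, card:Eve, scarf:Carol
Event 3 (give card: Eve -> Mallory). State: camera:Mallory, card:Mallory, scarf:Carol
Event 4 (give camera: Mallory -> Eve). State: camera:Eve, card:Mallory, scarf:Carol
Event 5 (swap scarf<->camera: now scarf:Eve, camera:Carol). State: camera:Carol, card:Mallory, scarf:Eve
Event 6 (give scarf: Eve -> Rupert). State: camera:Carol, card:Mallory, scarf:Rupert
Event 7 (give card: Mallory -> Rupert). State: camera:Carol, card:Rupert, scarf:Rupert
Event 8 (give camera: Carol -> Mallory). State: camera:Mallory, card:Rupert, scarf:Rupert
Event 9 (swap camera<->card: now camera:Rupert, card:Mallory). State: camera:Rupert, card:Mallory, scarf:Rupert

Final state: camera:Rupert, card:Mallory, scarf:Rupert
The card is held by Mallory.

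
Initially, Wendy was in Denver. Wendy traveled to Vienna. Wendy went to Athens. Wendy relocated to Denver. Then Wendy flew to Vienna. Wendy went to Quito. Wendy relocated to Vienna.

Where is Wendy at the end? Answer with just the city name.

Tracking Wendy's location:
Start: Wendy is in Denver.
After move 1: Denver -> Vienna. Wendy is in Vienna.
After move 2: Vienna -> Athens. Wendy is in Athens.
After move 3: Athens -> Denver. Wendy is in Denver.
After move 4: Denver -> Vienna. Wendy is in Vienna.
After move 5: Vienna -> Quito. Wendy is in Quito.
After move 6: Quito -> Vienna. Wendy is in Vienna.

Answer: Vienna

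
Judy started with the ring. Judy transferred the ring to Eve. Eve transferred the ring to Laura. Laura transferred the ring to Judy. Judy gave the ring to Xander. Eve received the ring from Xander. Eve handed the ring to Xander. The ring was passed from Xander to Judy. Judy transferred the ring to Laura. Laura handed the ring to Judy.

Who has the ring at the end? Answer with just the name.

Tracking the ring through each event:
Start: Judy has the ring.
After event 1: Eve has the ring.
After event 2: Laura has the ring.
After event 3: Judy has the ring.
After event 4: Xander has the ring.
After event 5: Eve has the ring.
After event 6: Xander has the ring.
After event 7: Judy has the ring.
After event 8: Laura has the ring.
After event 9: Judy has the ring.

Answer: Judy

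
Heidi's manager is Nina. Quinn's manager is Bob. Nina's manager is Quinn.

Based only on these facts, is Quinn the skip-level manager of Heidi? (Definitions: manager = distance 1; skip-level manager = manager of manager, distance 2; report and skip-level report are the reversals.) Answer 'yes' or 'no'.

Reconstructing the manager chain from the given facts:
  Bob -> Quinn -> Nina -> Heidi
(each arrow means 'manager of the next')
Positions in the chain (0 = top):
  position of Bob: 0
  position of Quinn: 1
  position of Nina: 2
  position of Heidi: 3

Quinn is at position 1, Heidi is at position 3; signed distance (j - i) = 2.
'skip-level manager' requires j - i = 2. Actual distance is 2, so the relation HOLDS.

Answer: yes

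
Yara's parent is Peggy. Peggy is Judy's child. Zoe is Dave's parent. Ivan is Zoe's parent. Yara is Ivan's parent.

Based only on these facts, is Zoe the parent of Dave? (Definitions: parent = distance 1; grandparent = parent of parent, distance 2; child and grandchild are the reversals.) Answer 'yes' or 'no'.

Reconstructing the parent chain from the given facts:
  Judy -> Peggy -> Yara -> Ivan -> Zoe -> Dave
(each arrow means 'parent of the next')
Positions in the chain (0 = top):
  position of Judy: 0
  position of Peggy: 1
  position of Yara: 2
  position of Ivan: 3
  position of Zoe: 4
  position of Dave: 5

Zoe is at position 4, Dave is at position 5; signed distance (j - i) = 1.
'parent' requires j - i = 1. Actual distance is 1, so the relation HOLDS.

Answer: yes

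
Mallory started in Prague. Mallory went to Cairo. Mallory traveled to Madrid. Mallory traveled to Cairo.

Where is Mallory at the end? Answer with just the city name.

Tracking Mallory's location:
Start: Mallory is in Prague.
After move 1: Prague -> Cairo. Mallory is in Cairo.
After move 2: Cairo -> Madrid. Mallory is in Madrid.
After move 3: Madrid -> Cairo. Mallory is in Cairo.

Answer: Cairo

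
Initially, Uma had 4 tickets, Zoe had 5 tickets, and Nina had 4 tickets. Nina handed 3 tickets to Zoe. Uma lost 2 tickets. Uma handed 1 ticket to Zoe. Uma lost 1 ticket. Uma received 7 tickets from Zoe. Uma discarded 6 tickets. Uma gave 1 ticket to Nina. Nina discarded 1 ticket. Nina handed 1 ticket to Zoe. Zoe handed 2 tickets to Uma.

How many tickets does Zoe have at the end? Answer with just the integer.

Answer: 1

Derivation:
Tracking counts step by step:
Start: Uma=4, Zoe=5, Nina=4
Event 1 (Nina -> Zoe, 3): Nina: 4 -> 1, Zoe: 5 -> 8. State: Uma=4, Zoe=8, Nina=1
Event 2 (Uma -2): Uma: 4 -> 2. State: Uma=2, Zoe=8, Nina=1
Event 3 (Uma -> Zoe, 1): Uma: 2 -> 1, Zoe: 8 -> 9. State: Uma=1, Zoe=9, Nina=1
Event 4 (Uma -1): Uma: 1 -> 0. State: Uma=0, Zoe=9, Nina=1
Event 5 (Zoe -> Uma, 7): Zoe: 9 -> 2, Uma: 0 -> 7. State: Uma=7, Zoe=2, Nina=1
Event 6 (Uma -6): Uma: 7 -> 1. State: Uma=1, Zoe=2, Nina=1
Event 7 (Uma -> Nina, 1): Uma: 1 -> 0, Nina: 1 -> 2. State: Uma=0, Zoe=2, Nina=2
Event 8 (Nina -1): Nina: 2 -> 1. State: Uma=0, Zoe=2, Nina=1
Event 9 (Nina -> Zoe, 1): Nina: 1 -> 0, Zoe: 2 -> 3. State: Uma=0, Zoe=3, Nina=0
Event 10 (Zoe -> Uma, 2): Zoe: 3 -> 1, Uma: 0 -> 2. State: Uma=2, Zoe=1, Nina=0

Zoe's final count: 1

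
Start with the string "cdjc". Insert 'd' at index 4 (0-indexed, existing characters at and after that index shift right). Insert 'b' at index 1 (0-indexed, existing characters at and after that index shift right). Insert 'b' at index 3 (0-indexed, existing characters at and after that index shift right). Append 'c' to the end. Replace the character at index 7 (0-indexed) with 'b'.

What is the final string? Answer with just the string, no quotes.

Answer: cbdbjcdb

Derivation:
Applying each edit step by step:
Start: "cdjc"
Op 1 (insert 'd' at idx 4): "cdjc" -> "cdjcd"
Op 2 (insert 'b' at idx 1): "cdjcd" -> "cbdjcd"
Op 3 (insert 'b' at idx 3): "cbdjcd" -> "cbdbjcd"
Op 4 (append 'c'): "cbdbjcd" -> "cbdbjcdc"
Op 5 (replace idx 7: 'c' -> 'b'): "cbdbjcdc" -> "cbdbjcdb"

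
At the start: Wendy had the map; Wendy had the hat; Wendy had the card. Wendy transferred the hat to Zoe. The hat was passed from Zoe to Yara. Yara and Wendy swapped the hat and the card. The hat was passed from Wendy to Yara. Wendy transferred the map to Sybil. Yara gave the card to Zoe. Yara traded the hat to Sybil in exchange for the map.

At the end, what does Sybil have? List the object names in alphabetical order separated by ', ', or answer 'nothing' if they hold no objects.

Tracking all object holders:
Start: map:Wendy, hat:Wendy, card:Wendy
Event 1 (give hat: Wendy -> Zoe). State: map:Wendy, hat:Zoe, card:Wendy
Event 2 (give hat: Zoe -> Yara). State: map:Wendy, hat:Yara, card:Wendy
Event 3 (swap hat<->card: now hat:Wendy, card:Yara). State: map:Wendy, hat:Wendy, card:Yara
Event 4 (give hat: Wendy -> Yara). State: map:Wendy, hat:Yara, card:Yara
Event 5 (give map: Wendy -> Sybil). State: map:Sybil, hat:Yara, card:Yara
Event 6 (give card: Yara -> Zoe). State: map:Sybil, hat:Yara, card:Zoe
Event 7 (swap hat<->map: now hat:Sybil, map:Yara). State: map:Yara, hat:Sybil, card:Zoe

Final state: map:Yara, hat:Sybil, card:Zoe
Sybil holds: hat.

Answer: hat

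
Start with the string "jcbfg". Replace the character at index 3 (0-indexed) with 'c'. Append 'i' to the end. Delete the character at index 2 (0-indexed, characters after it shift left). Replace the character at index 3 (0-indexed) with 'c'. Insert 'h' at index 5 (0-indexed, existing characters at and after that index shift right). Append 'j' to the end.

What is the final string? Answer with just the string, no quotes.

Answer: jcccihj

Derivation:
Applying each edit step by step:
Start: "jcbfg"
Op 1 (replace idx 3: 'f' -> 'c'): "jcbfg" -> "jcbcg"
Op 2 (append 'i'): "jcbcg" -> "jcbcgi"
Op 3 (delete idx 2 = 'b'): "jcbcgi" -> "jccgi"
Op 4 (replace idx 3: 'g' -> 'c'): "jccgi" -> "jccci"
Op 5 (insert 'h' at idx 5): "jccci" -> "jcccih"
Op 6 (append 'j'): "jcccih" -> "jcccihj"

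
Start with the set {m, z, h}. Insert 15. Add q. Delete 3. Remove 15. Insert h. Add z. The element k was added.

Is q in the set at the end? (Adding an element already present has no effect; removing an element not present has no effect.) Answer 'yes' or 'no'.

Answer: yes

Derivation:
Tracking the set through each operation:
Start: {h, m, z}
Event 1 (add 15): added. Set: {15, h, m, z}
Event 2 (add q): added. Set: {15, h, m, q, z}
Event 3 (remove 3): not present, no change. Set: {15, h, m, q, z}
Event 4 (remove 15): removed. Set: {h, m, q, z}
Event 5 (add h): already present, no change. Set: {h, m, q, z}
Event 6 (add z): already present, no change. Set: {h, m, q, z}
Event 7 (add k): added. Set: {h, k, m, q, z}

Final set: {h, k, m, q, z} (size 5)
q is in the final set.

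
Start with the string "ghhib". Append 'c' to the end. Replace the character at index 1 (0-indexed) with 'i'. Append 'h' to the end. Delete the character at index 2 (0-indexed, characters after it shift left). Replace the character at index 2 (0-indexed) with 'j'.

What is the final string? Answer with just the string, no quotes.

Answer: gijbch

Derivation:
Applying each edit step by step:
Start: "ghhib"
Op 1 (append 'c'): "ghhib" -> "ghhibc"
Op 2 (replace idx 1: 'h' -> 'i'): "ghhibc" -> "gihibc"
Op 3 (append 'h'): "gihibc" -> "gihibch"
Op 4 (delete idx 2 = 'h'): "gihibch" -> "giibch"
Op 5 (replace idx 2: 'i' -> 'j'): "giibch" -> "gijbch"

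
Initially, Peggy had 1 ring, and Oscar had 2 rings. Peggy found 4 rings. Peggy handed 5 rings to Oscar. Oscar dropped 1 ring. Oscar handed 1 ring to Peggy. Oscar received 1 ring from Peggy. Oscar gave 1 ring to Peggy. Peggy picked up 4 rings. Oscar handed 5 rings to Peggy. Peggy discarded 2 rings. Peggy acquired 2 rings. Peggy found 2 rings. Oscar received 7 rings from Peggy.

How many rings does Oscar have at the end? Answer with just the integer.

Tracking counts step by step:
Start: Peggy=1, Oscar=2
Event 1 (Peggy +4): Peggy: 1 -> 5. State: Peggy=5, Oscar=2
Event 2 (Peggy -> Oscar, 5): Peggy: 5 -> 0, Oscar: 2 -> 7. State: Peggy=0, Oscar=7
Event 3 (Oscar -1): Oscar: 7 -> 6. State: Peggy=0, Oscar=6
Event 4 (Oscar -> Peggy, 1): Oscar: 6 -> 5, Peggy: 0 -> 1. State: Peggy=1, Oscar=5
Event 5 (Peggy -> Oscar, 1): Peggy: 1 -> 0, Oscar: 5 -> 6. State: Peggy=0, Oscar=6
Event 6 (Oscar -> Peggy, 1): Oscar: 6 -> 5, Peggy: 0 -> 1. State: Peggy=1, Oscar=5
Event 7 (Peggy +4): Peggy: 1 -> 5. State: Peggy=5, Oscar=5
Event 8 (Oscar -> Peggy, 5): Oscar: 5 -> 0, Peggy: 5 -> 10. State: Peggy=10, Oscar=0
Event 9 (Peggy -2): Peggy: 10 -> 8. State: Peggy=8, Oscar=0
Event 10 (Peggy +2): Peggy: 8 -> 10. State: Peggy=10, Oscar=0
Event 11 (Peggy +2): Peggy: 10 -> 12. State: Peggy=12, Oscar=0
Event 12 (Peggy -> Oscar, 7): Peggy: 12 -> 5, Oscar: 0 -> 7. State: Peggy=5, Oscar=7

Oscar's final count: 7

Answer: 7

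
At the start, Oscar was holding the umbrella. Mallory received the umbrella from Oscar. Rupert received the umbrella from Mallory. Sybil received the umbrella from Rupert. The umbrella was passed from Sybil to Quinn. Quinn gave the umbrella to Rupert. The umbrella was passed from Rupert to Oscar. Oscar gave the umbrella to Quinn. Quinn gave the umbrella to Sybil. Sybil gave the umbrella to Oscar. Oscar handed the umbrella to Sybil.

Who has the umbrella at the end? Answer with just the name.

Answer: Sybil

Derivation:
Tracking the umbrella through each event:
Start: Oscar has the umbrella.
After event 1: Mallory has the umbrella.
After event 2: Rupert has the umbrella.
After event 3: Sybil has the umbrella.
After event 4: Quinn has the umbrella.
After event 5: Rupert has the umbrella.
After event 6: Oscar has the umbrella.
After event 7: Quinn has the umbrella.
After event 8: Sybil has the umbrella.
After event 9: Oscar has the umbrella.
After event 10: Sybil has the umbrella.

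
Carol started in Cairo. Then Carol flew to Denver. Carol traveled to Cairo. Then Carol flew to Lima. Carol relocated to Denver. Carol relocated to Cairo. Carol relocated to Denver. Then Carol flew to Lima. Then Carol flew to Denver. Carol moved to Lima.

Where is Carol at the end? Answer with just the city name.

Answer: Lima

Derivation:
Tracking Carol's location:
Start: Carol is in Cairo.
After move 1: Cairo -> Denver. Carol is in Denver.
After move 2: Denver -> Cairo. Carol is in Cairo.
After move 3: Cairo -> Lima. Carol is in Lima.
After move 4: Lima -> Denver. Carol is in Denver.
After move 5: Denver -> Cairo. Carol is in Cairo.
After move 6: Cairo -> Denver. Carol is in Denver.
After move 7: Denver -> Lima. Carol is in Lima.
After move 8: Lima -> Denver. Carol is in Denver.
After move 9: Denver -> Lima. Carol is in Lima.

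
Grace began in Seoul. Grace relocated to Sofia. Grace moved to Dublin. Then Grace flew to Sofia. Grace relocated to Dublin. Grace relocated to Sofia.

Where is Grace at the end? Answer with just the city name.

Tracking Grace's location:
Start: Grace is in Seoul.
After move 1: Seoul -> Sofia. Grace is in Sofia.
After move 2: Sofia -> Dublin. Grace is in Dublin.
After move 3: Dublin -> Sofia. Grace is in Sofia.
After move 4: Sofia -> Dublin. Grace is in Dublin.
After move 5: Dublin -> Sofia. Grace is in Sofia.

Answer: Sofia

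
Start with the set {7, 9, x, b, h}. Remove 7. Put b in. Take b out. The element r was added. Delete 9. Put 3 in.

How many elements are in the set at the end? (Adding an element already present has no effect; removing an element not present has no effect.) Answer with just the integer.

Tracking the set through each operation:
Start: {7, 9, b, h, x}
Event 1 (remove 7): removed. Set: {9, b, h, x}
Event 2 (add b): already present, no change. Set: {9, b, h, x}
Event 3 (remove b): removed. Set: {9, h, x}
Event 4 (add r): added. Set: {9, h, r, x}
Event 5 (remove 9): removed. Set: {h, r, x}
Event 6 (add 3): added. Set: {3, h, r, x}

Final set: {3, h, r, x} (size 4)

Answer: 4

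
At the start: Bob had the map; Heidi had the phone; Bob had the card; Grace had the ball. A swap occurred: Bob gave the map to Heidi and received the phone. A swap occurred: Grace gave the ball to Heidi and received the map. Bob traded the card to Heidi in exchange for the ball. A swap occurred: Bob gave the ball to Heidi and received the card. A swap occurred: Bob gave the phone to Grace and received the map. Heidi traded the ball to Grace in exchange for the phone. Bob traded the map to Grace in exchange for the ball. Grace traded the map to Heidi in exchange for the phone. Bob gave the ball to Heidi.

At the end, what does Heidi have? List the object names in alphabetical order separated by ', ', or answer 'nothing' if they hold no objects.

Tracking all object holders:
Start: map:Bob, phone:Heidi, card:Bob, ball:Grace
Event 1 (swap map<->phone: now map:Heidi, phone:Bob). State: map:Heidi, phone:Bob, card:Bob, ball:Grace
Event 2 (swap ball<->map: now ball:Heidi, map:Grace). State: map:Grace, phone:Bob, card:Bob, ball:Heidi
Event 3 (swap card<->ball: now card:Heidi, ball:Bob). State: map:Grace, phone:Bob, card:Heidi, ball:Bob
Event 4 (swap ball<->card: now ball:Heidi, card:Bob). State: map:Grace, phone:Bob, card:Bob, ball:Heidi
Event 5 (swap phone<->map: now phone:Grace, map:Bob). State: map:Bob, phone:Grace, card:Bob, ball:Heidi
Event 6 (swap ball<->phone: now ball:Grace, phone:Heidi). State: map:Bob, phone:Heidi, card:Bob, ball:Grace
Event 7 (swap map<->ball: now map:Grace, ball:Bob). State: map:Grace, phone:Heidi, card:Bob, ball:Bob
Event 8 (swap map<->phone: now map:Heidi, phone:Grace). State: map:Heidi, phone:Grace, card:Bob, ball:Bob
Event 9 (give ball: Bob -> Heidi). State: map:Heidi, phone:Grace, card:Bob, ball:Heidi

Final state: map:Heidi, phone:Grace, card:Bob, ball:Heidi
Heidi holds: ball, map.

Answer: ball, map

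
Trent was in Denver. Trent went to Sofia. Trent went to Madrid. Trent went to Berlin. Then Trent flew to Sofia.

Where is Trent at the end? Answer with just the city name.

Tracking Trent's location:
Start: Trent is in Denver.
After move 1: Denver -> Sofia. Trent is in Sofia.
After move 2: Sofia -> Madrid. Trent is in Madrid.
After move 3: Madrid -> Berlin. Trent is in Berlin.
After move 4: Berlin -> Sofia. Trent is in Sofia.

Answer: Sofia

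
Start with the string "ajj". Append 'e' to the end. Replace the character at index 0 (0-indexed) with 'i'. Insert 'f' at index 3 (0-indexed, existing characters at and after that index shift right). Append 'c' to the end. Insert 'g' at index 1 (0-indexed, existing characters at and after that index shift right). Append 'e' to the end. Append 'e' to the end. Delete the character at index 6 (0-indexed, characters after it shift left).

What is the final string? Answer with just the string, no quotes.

Applying each edit step by step:
Start: "ajj"
Op 1 (append 'e'): "ajj" -> "ajje"
Op 2 (replace idx 0: 'a' -> 'i'): "ajje" -> "ijje"
Op 3 (insert 'f' at idx 3): "ijje" -> "ijjfe"
Op 4 (append 'c'): "ijjfe" -> "ijjfec"
Op 5 (insert 'g' at idx 1): "ijjfec" -> "igjjfec"
Op 6 (append 'e'): "igjjfec" -> "igjjfece"
Op 7 (append 'e'): "igjjfece" -> "igjjfecee"
Op 8 (delete idx 6 = 'c'): "igjjfecee" -> "igjjfeee"

Answer: igjjfeee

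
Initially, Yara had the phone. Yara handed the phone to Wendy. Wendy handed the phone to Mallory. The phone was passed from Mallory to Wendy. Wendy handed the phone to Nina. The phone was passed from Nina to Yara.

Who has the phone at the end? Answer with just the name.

Tracking the phone through each event:
Start: Yara has the phone.
After event 1: Wendy has the phone.
After event 2: Mallory has the phone.
After event 3: Wendy has the phone.
After event 4: Nina has the phone.
After event 5: Yara has the phone.

Answer: Yara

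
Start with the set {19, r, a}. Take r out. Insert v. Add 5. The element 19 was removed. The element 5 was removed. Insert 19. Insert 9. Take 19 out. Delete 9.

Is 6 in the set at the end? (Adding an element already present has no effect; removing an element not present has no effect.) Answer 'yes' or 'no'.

Answer: no

Derivation:
Tracking the set through each operation:
Start: {19, a, r}
Event 1 (remove r): removed. Set: {19, a}
Event 2 (add v): added. Set: {19, a, v}
Event 3 (add 5): added. Set: {19, 5, a, v}
Event 4 (remove 19): removed. Set: {5, a, v}
Event 5 (remove 5): removed. Set: {a, v}
Event 6 (add 19): added. Set: {19, a, v}
Event 7 (add 9): added. Set: {19, 9, a, v}
Event 8 (remove 19): removed. Set: {9, a, v}
Event 9 (remove 9): removed. Set: {a, v}

Final set: {a, v} (size 2)
6 is NOT in the final set.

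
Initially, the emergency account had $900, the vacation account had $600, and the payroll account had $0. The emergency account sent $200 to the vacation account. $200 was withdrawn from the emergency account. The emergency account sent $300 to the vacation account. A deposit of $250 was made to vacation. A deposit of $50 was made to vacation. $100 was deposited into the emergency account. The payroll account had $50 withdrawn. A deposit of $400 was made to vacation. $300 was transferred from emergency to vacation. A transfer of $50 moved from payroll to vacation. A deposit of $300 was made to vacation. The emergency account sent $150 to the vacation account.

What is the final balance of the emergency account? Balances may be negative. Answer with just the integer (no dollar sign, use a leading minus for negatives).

Answer: -150

Derivation:
Tracking account balances step by step:
Start: emergency=900, vacation=600, payroll=0
Event 1 (transfer 200 emergency -> vacation): emergency: 900 - 200 = 700, vacation: 600 + 200 = 800. Balances: emergency=700, vacation=800, payroll=0
Event 2 (withdraw 200 from emergency): emergency: 700 - 200 = 500. Balances: emergency=500, vacation=800, payroll=0
Event 3 (transfer 300 emergency -> vacation): emergency: 500 - 300 = 200, vacation: 800 + 300 = 1100. Balances: emergency=200, vacation=1100, payroll=0
Event 4 (deposit 250 to vacation): vacation: 1100 + 250 = 1350. Balances: emergency=200, vacation=1350, payroll=0
Event 5 (deposit 50 to vacation): vacation: 1350 + 50 = 1400. Balances: emergency=200, vacation=1400, payroll=0
Event 6 (deposit 100 to emergency): emergency: 200 + 100 = 300. Balances: emergency=300, vacation=1400, payroll=0
Event 7 (withdraw 50 from payroll): payroll: 0 - 50 = -50. Balances: emergency=300, vacation=1400, payroll=-50
Event 8 (deposit 400 to vacation): vacation: 1400 + 400 = 1800. Balances: emergency=300, vacation=1800, payroll=-50
Event 9 (transfer 300 emergency -> vacation): emergency: 300 - 300 = 0, vacation: 1800 + 300 = 2100. Balances: emergency=0, vacation=2100, payroll=-50
Event 10 (transfer 50 payroll -> vacation): payroll: -50 - 50 = -100, vacation: 2100 + 50 = 2150. Balances: emergency=0, vacation=2150, payroll=-100
Event 11 (deposit 300 to vacation): vacation: 2150 + 300 = 2450. Balances: emergency=0, vacation=2450, payroll=-100
Event 12 (transfer 150 emergency -> vacation): emergency: 0 - 150 = -150, vacation: 2450 + 150 = 2600. Balances: emergency=-150, vacation=2600, payroll=-100

Final balance of emergency: -150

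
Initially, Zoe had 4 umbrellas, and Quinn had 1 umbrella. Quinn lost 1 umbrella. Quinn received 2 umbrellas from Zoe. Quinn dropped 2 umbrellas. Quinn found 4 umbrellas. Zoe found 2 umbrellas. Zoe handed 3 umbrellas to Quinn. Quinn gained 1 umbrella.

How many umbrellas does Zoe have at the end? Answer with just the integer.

Answer: 1

Derivation:
Tracking counts step by step:
Start: Zoe=4, Quinn=1
Event 1 (Quinn -1): Quinn: 1 -> 0. State: Zoe=4, Quinn=0
Event 2 (Zoe -> Quinn, 2): Zoe: 4 -> 2, Quinn: 0 -> 2. State: Zoe=2, Quinn=2
Event 3 (Quinn -2): Quinn: 2 -> 0. State: Zoe=2, Quinn=0
Event 4 (Quinn +4): Quinn: 0 -> 4. State: Zoe=2, Quinn=4
Event 5 (Zoe +2): Zoe: 2 -> 4. State: Zoe=4, Quinn=4
Event 6 (Zoe -> Quinn, 3): Zoe: 4 -> 1, Quinn: 4 -> 7. State: Zoe=1, Quinn=7
Event 7 (Quinn +1): Quinn: 7 -> 8. State: Zoe=1, Quinn=8

Zoe's final count: 1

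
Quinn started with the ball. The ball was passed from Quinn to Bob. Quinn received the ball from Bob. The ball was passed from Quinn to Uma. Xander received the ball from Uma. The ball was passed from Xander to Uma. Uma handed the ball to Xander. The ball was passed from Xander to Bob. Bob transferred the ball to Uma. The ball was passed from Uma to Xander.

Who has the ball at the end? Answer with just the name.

Answer: Xander

Derivation:
Tracking the ball through each event:
Start: Quinn has the ball.
After event 1: Bob has the ball.
After event 2: Quinn has the ball.
After event 3: Uma has the ball.
After event 4: Xander has the ball.
After event 5: Uma has the ball.
After event 6: Xander has the ball.
After event 7: Bob has the ball.
After event 8: Uma has the ball.
After event 9: Xander has the ball.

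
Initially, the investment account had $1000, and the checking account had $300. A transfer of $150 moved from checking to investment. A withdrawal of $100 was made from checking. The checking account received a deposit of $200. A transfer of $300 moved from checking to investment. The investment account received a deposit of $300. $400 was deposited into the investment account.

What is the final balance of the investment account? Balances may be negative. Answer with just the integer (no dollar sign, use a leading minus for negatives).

Tracking account balances step by step:
Start: investment=1000, checking=300
Event 1 (transfer 150 checking -> investment): checking: 300 - 150 = 150, investment: 1000 + 150 = 1150. Balances: investment=1150, checking=150
Event 2 (withdraw 100 from checking): checking: 150 - 100 = 50. Balances: investment=1150, checking=50
Event 3 (deposit 200 to checking): checking: 50 + 200 = 250. Balances: investment=1150, checking=250
Event 4 (transfer 300 checking -> investment): checking: 250 - 300 = -50, investment: 1150 + 300 = 1450. Balances: investment=1450, checking=-50
Event 5 (deposit 300 to investment): investment: 1450 + 300 = 1750. Balances: investment=1750, checking=-50
Event 6 (deposit 400 to investment): investment: 1750 + 400 = 2150. Balances: investment=2150, checking=-50

Final balance of investment: 2150

Answer: 2150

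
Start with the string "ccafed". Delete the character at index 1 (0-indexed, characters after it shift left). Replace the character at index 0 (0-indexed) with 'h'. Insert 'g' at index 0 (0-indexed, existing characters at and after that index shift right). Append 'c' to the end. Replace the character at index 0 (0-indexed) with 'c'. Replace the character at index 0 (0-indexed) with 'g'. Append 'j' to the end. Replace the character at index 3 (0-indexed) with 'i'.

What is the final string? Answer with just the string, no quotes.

Answer: ghaiedcj

Derivation:
Applying each edit step by step:
Start: "ccafed"
Op 1 (delete idx 1 = 'c'): "ccafed" -> "cafed"
Op 2 (replace idx 0: 'c' -> 'h'): "cafed" -> "hafed"
Op 3 (insert 'g' at idx 0): "hafed" -> "ghafed"
Op 4 (append 'c'): "ghafed" -> "ghafedc"
Op 5 (replace idx 0: 'g' -> 'c'): "ghafedc" -> "chafedc"
Op 6 (replace idx 0: 'c' -> 'g'): "chafedc" -> "ghafedc"
Op 7 (append 'j'): "ghafedc" -> "ghafedcj"
Op 8 (replace idx 3: 'f' -> 'i'): "ghafedcj" -> "ghaiedcj"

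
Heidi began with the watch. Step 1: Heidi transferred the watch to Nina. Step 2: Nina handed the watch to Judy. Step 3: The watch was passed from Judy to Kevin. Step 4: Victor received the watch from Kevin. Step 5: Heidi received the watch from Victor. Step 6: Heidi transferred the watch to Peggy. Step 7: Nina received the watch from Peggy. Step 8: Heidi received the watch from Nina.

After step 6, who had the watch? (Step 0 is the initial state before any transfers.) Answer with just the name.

Answer: Peggy

Derivation:
Tracking the watch holder through step 6:
After step 0 (start): Heidi
After step 1: Nina
After step 2: Judy
After step 3: Kevin
After step 4: Victor
After step 5: Heidi
After step 6: Peggy

At step 6, the holder is Peggy.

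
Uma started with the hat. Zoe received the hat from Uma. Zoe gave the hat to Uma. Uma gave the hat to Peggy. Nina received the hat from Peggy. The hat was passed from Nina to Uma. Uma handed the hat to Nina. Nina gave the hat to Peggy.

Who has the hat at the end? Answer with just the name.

Answer: Peggy

Derivation:
Tracking the hat through each event:
Start: Uma has the hat.
After event 1: Zoe has the hat.
After event 2: Uma has the hat.
After event 3: Peggy has the hat.
After event 4: Nina has the hat.
After event 5: Uma has the hat.
After event 6: Nina has the hat.
After event 7: Peggy has the hat.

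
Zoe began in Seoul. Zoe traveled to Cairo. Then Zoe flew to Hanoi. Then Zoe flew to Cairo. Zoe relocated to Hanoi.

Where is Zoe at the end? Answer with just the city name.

Tracking Zoe's location:
Start: Zoe is in Seoul.
After move 1: Seoul -> Cairo. Zoe is in Cairo.
After move 2: Cairo -> Hanoi. Zoe is in Hanoi.
After move 3: Hanoi -> Cairo. Zoe is in Cairo.
After move 4: Cairo -> Hanoi. Zoe is in Hanoi.

Answer: Hanoi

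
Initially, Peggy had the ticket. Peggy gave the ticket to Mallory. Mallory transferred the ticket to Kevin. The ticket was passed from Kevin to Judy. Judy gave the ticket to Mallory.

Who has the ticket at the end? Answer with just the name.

Tracking the ticket through each event:
Start: Peggy has the ticket.
After event 1: Mallory has the ticket.
After event 2: Kevin has the ticket.
After event 3: Judy has the ticket.
After event 4: Mallory has the ticket.

Answer: Mallory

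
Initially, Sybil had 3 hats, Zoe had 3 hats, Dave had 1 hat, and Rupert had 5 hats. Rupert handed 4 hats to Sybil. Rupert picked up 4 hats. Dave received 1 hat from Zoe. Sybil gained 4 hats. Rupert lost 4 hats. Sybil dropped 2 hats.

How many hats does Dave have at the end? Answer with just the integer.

Answer: 2

Derivation:
Tracking counts step by step:
Start: Sybil=3, Zoe=3, Dave=1, Rupert=5
Event 1 (Rupert -> Sybil, 4): Rupert: 5 -> 1, Sybil: 3 -> 7. State: Sybil=7, Zoe=3, Dave=1, Rupert=1
Event 2 (Rupert +4): Rupert: 1 -> 5. State: Sybil=7, Zoe=3, Dave=1, Rupert=5
Event 3 (Zoe -> Dave, 1): Zoe: 3 -> 2, Dave: 1 -> 2. State: Sybil=7, Zoe=2, Dave=2, Rupert=5
Event 4 (Sybil +4): Sybil: 7 -> 11. State: Sybil=11, Zoe=2, Dave=2, Rupert=5
Event 5 (Rupert -4): Rupert: 5 -> 1. State: Sybil=11, Zoe=2, Dave=2, Rupert=1
Event 6 (Sybil -2): Sybil: 11 -> 9. State: Sybil=9, Zoe=2, Dave=2, Rupert=1

Dave's final count: 2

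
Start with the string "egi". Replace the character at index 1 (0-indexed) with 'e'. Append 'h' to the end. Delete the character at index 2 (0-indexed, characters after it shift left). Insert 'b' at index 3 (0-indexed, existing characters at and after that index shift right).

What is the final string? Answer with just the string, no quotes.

Answer: eehb

Derivation:
Applying each edit step by step:
Start: "egi"
Op 1 (replace idx 1: 'g' -> 'e'): "egi" -> "eei"
Op 2 (append 'h'): "eei" -> "eeih"
Op 3 (delete idx 2 = 'i'): "eeih" -> "eeh"
Op 4 (insert 'b' at idx 3): "eeh" -> "eehb"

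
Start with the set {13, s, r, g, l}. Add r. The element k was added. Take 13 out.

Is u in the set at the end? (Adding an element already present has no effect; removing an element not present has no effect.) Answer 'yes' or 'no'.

Tracking the set through each operation:
Start: {13, g, l, r, s}
Event 1 (add r): already present, no change. Set: {13, g, l, r, s}
Event 2 (add k): added. Set: {13, g, k, l, r, s}
Event 3 (remove 13): removed. Set: {g, k, l, r, s}

Final set: {g, k, l, r, s} (size 5)
u is NOT in the final set.

Answer: no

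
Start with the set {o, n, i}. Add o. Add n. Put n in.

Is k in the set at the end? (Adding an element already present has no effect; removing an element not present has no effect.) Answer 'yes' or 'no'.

Answer: no

Derivation:
Tracking the set through each operation:
Start: {i, n, o}
Event 1 (add o): already present, no change. Set: {i, n, o}
Event 2 (add n): already present, no change. Set: {i, n, o}
Event 3 (add n): already present, no change. Set: {i, n, o}

Final set: {i, n, o} (size 3)
k is NOT in the final set.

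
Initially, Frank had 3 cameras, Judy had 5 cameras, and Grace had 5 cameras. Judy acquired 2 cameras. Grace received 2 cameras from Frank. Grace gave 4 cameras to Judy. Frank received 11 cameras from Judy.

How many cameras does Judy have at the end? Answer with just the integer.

Tracking counts step by step:
Start: Frank=3, Judy=5, Grace=5
Event 1 (Judy +2): Judy: 5 -> 7. State: Frank=3, Judy=7, Grace=5
Event 2 (Frank -> Grace, 2): Frank: 3 -> 1, Grace: 5 -> 7. State: Frank=1, Judy=7, Grace=7
Event 3 (Grace -> Judy, 4): Grace: 7 -> 3, Judy: 7 -> 11. State: Frank=1, Judy=11, Grace=3
Event 4 (Judy -> Frank, 11): Judy: 11 -> 0, Frank: 1 -> 12. State: Frank=12, Judy=0, Grace=3

Judy's final count: 0

Answer: 0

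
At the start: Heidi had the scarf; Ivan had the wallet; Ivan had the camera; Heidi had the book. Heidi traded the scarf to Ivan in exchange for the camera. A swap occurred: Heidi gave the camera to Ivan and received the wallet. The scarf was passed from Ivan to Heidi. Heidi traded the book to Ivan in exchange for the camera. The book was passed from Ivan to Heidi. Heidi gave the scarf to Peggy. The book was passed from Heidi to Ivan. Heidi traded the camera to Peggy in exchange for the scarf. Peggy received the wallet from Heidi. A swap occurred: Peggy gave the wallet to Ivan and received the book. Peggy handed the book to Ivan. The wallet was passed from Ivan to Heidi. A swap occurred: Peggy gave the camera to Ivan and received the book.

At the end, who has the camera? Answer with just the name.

Answer: Ivan

Derivation:
Tracking all object holders:
Start: scarf:Heidi, wallet:Ivan, camera:Ivan, book:Heidi
Event 1 (swap scarf<->camera: now scarf:Ivan, camera:Heidi). State: scarf:Ivan, wallet:Ivan, camera:Heidi, book:Heidi
Event 2 (swap camera<->wallet: now camera:Ivan, wallet:Heidi). State: scarf:Ivan, wallet:Heidi, camera:Ivan, book:Heidi
Event 3 (give scarf: Ivan -> Heidi). State: scarf:Heidi, wallet:Heidi, camera:Ivan, book:Heidi
Event 4 (swap book<->camera: now book:Ivan, camera:Heidi). State: scarf:Heidi, wallet:Heidi, camera:Heidi, book:Ivan
Event 5 (give book: Ivan -> Heidi). State: scarf:Heidi, wallet:Heidi, camera:Heidi, book:Heidi
Event 6 (give scarf: Heidi -> Peggy). State: scarf:Peggy, wallet:Heidi, camera:Heidi, book:Heidi
Event 7 (give book: Heidi -> Ivan). State: scarf:Peggy, wallet:Heidi, camera:Heidi, book:Ivan
Event 8 (swap camera<->scarf: now camera:Peggy, scarf:Heidi). State: scarf:Heidi, wallet:Heidi, camera:Peggy, book:Ivan
Event 9 (give wallet: Heidi -> Peggy). State: scarf:Heidi, wallet:Peggy, camera:Peggy, book:Ivan
Event 10 (swap wallet<->book: now wallet:Ivan, book:Peggy). State: scarf:Heidi, wallet:Ivan, camera:Peggy, book:Peggy
Event 11 (give book: Peggy -> Ivan). State: scarf:Heidi, wallet:Ivan, camera:Peggy, book:Ivan
Event 12 (give wallet: Ivan -> Heidi). State: scarf:Heidi, wallet:Heidi, camera:Peggy, book:Ivan
Event 13 (swap camera<->book: now camera:Ivan, book:Peggy). State: scarf:Heidi, wallet:Heidi, camera:Ivan, book:Peggy

Final state: scarf:Heidi, wallet:Heidi, camera:Ivan, book:Peggy
The camera is held by Ivan.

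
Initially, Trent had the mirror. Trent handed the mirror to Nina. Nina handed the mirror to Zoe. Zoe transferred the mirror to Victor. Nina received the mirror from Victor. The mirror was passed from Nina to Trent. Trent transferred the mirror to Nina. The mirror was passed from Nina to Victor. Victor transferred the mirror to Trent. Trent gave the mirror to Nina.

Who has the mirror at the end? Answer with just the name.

Answer: Nina

Derivation:
Tracking the mirror through each event:
Start: Trent has the mirror.
After event 1: Nina has the mirror.
After event 2: Zoe has the mirror.
After event 3: Victor has the mirror.
After event 4: Nina has the mirror.
After event 5: Trent has the mirror.
After event 6: Nina has the mirror.
After event 7: Victor has the mirror.
After event 8: Trent has the mirror.
After event 9: Nina has the mirror.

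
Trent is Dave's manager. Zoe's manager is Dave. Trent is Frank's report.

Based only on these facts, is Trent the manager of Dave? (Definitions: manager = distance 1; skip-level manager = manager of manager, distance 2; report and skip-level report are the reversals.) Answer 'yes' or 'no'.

Reconstructing the manager chain from the given facts:
  Frank -> Trent -> Dave -> Zoe
(each arrow means 'manager of the next')
Positions in the chain (0 = top):
  position of Frank: 0
  position of Trent: 1
  position of Dave: 2
  position of Zoe: 3

Trent is at position 1, Dave is at position 2; signed distance (j - i) = 1.
'manager' requires j - i = 1. Actual distance is 1, so the relation HOLDS.

Answer: yes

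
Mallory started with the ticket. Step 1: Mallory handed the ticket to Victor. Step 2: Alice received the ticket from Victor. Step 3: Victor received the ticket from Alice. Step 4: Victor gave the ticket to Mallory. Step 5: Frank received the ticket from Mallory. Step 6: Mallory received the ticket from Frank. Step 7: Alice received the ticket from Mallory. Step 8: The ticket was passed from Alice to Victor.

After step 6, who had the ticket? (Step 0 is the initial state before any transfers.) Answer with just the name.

Tracking the ticket holder through step 6:
After step 0 (start): Mallory
After step 1: Victor
After step 2: Alice
After step 3: Victor
After step 4: Mallory
After step 5: Frank
After step 6: Mallory

At step 6, the holder is Mallory.

Answer: Mallory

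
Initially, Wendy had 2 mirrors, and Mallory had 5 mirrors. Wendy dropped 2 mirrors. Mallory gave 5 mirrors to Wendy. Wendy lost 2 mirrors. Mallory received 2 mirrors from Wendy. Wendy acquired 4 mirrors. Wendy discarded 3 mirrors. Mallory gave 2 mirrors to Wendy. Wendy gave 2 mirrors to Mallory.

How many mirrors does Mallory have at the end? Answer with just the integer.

Answer: 2

Derivation:
Tracking counts step by step:
Start: Wendy=2, Mallory=5
Event 1 (Wendy -2): Wendy: 2 -> 0. State: Wendy=0, Mallory=5
Event 2 (Mallory -> Wendy, 5): Mallory: 5 -> 0, Wendy: 0 -> 5. State: Wendy=5, Mallory=0
Event 3 (Wendy -2): Wendy: 5 -> 3. State: Wendy=3, Mallory=0
Event 4 (Wendy -> Mallory, 2): Wendy: 3 -> 1, Mallory: 0 -> 2. State: Wendy=1, Mallory=2
Event 5 (Wendy +4): Wendy: 1 -> 5. State: Wendy=5, Mallory=2
Event 6 (Wendy -3): Wendy: 5 -> 2. State: Wendy=2, Mallory=2
Event 7 (Mallory -> Wendy, 2): Mallory: 2 -> 0, Wendy: 2 -> 4. State: Wendy=4, Mallory=0
Event 8 (Wendy -> Mallory, 2): Wendy: 4 -> 2, Mallory: 0 -> 2. State: Wendy=2, Mallory=2

Mallory's final count: 2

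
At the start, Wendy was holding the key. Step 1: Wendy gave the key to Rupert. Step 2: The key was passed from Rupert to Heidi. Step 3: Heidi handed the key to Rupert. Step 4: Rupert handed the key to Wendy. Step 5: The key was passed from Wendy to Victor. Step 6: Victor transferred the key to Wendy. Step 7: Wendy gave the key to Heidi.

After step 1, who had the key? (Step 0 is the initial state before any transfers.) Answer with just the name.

Tracking the key holder through step 1:
After step 0 (start): Wendy
After step 1: Rupert

At step 1, the holder is Rupert.

Answer: Rupert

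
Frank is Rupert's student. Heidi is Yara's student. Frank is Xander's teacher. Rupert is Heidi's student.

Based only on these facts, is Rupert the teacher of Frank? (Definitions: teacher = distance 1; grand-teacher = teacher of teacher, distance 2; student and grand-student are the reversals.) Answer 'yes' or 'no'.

Answer: yes

Derivation:
Reconstructing the teacher chain from the given facts:
  Yara -> Heidi -> Rupert -> Frank -> Xander
(each arrow means 'teacher of the next')
Positions in the chain (0 = top):
  position of Yara: 0
  position of Heidi: 1
  position of Rupert: 2
  position of Frank: 3
  position of Xander: 4

Rupert is at position 2, Frank is at position 3; signed distance (j - i) = 1.
'teacher' requires j - i = 1. Actual distance is 1, so the relation HOLDS.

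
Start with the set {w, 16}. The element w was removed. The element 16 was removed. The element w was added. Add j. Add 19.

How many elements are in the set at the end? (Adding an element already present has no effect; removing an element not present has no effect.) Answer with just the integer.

Answer: 3

Derivation:
Tracking the set through each operation:
Start: {16, w}
Event 1 (remove w): removed. Set: {16}
Event 2 (remove 16): removed. Set: {}
Event 3 (add w): added. Set: {w}
Event 4 (add j): added. Set: {j, w}
Event 5 (add 19): added. Set: {19, j, w}

Final set: {19, j, w} (size 3)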